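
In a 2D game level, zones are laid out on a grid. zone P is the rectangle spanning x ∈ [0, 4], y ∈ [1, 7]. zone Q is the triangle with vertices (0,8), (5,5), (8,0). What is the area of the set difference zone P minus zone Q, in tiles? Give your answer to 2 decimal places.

|zone P| = 24, |zone P∩zone Q| = 2.8667.
|zone P ∖ zone Q| = |zone P| − |zone P∩zone Q| = 24 − 2.8667 = 21.13.

21.13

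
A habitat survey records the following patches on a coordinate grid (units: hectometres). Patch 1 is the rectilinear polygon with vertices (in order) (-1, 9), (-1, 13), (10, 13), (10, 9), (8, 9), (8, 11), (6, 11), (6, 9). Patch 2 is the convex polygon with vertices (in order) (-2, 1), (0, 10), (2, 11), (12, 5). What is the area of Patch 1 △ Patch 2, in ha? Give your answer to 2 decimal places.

|Patch 1| = 40, |Patch 2| = 70, |Patch 1∩Patch 2| = 6.4444.
|Patch 1 △ Patch 2| = |Patch 1| + |Patch 2| − 2·|Patch 1∩Patch 2| = 40 + 70 − 12.8889 = 97.11.

97.11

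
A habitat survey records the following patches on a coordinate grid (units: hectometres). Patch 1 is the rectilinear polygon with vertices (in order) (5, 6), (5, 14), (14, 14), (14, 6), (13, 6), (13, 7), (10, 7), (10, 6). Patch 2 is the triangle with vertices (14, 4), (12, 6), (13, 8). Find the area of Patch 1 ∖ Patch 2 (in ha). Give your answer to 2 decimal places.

68.25

|Patch 1| = 69, |Patch 1∩Patch 2| = 0.75.
|Patch 1 ∖ Patch 2| = |Patch 1| − |Patch 1∩Patch 2| = 69 − 0.75 = 68.25.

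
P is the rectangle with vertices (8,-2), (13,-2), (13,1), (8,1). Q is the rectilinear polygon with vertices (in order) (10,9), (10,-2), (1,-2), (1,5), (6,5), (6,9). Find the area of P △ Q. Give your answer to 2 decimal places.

|P| = 15, |Q| = 79, |P∩Q| = 6.
|P △ Q| = |P| + |Q| − 2·|P∩Q| = 15 + 79 − 12 = 82.00.

82.00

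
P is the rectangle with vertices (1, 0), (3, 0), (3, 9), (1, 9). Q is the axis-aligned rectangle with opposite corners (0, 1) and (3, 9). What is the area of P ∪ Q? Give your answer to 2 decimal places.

26.00

By inclusion–exclusion:
Individual areas: |P| = 18, |Q| = 24.
|P∩Q|: x∈[1,3], y∈[1,9] → 2·8 = 16.
|P ∪ Q| = 42 − 16 = 26.00.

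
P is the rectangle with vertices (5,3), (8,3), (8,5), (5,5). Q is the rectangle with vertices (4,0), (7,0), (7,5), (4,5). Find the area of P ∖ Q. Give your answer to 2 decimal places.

2.00

|P∩Q|: x∈[5,7], y∈[3,5] → 2·2 = 4.
|P| = 6.
|P ∖ Q| = |P| − |P∩Q| = 6 − 4 = 2.00.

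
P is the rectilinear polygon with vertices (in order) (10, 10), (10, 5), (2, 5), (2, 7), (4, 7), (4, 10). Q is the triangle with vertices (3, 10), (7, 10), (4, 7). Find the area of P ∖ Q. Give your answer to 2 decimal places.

29.50

|P| = 34, |P∩Q| = 4.5.
|P ∖ Q| = |P| − |P∩Q| = 34 − 4.5 = 29.50.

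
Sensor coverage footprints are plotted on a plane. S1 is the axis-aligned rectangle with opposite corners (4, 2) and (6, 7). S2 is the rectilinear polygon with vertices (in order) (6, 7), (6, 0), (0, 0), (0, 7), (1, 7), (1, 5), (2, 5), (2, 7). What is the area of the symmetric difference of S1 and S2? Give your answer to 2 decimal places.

|S1| = 10, |S2| = 40, |S1∩S2| = 10.
|S1 △ S2| = |S1| + |S2| − 2·|S1∩S2| = 10 + 40 − 20 = 30.00.

30.00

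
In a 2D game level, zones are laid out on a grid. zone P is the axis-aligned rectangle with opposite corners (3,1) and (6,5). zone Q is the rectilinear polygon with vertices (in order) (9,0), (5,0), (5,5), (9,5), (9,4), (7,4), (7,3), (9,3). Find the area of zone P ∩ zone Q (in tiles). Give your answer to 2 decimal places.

4.00

The intersection is the polygon with vertices (6,1), (5,1), (5,5), (6,5).
By the shoelace formula its area is 4.00.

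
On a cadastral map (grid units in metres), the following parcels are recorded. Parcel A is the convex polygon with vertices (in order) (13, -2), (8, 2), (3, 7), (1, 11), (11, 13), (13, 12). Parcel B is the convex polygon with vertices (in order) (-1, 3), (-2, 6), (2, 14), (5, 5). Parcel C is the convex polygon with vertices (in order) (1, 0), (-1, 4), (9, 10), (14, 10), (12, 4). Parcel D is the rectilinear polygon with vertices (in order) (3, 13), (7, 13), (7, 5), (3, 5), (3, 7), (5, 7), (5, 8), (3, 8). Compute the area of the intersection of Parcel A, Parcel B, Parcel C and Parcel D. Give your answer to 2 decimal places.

The intersection is the polygon with vertices (3.375,6.625), (4,7), (4.333,7), (5,5).
By the shoelace formula its area is 1.15.

1.15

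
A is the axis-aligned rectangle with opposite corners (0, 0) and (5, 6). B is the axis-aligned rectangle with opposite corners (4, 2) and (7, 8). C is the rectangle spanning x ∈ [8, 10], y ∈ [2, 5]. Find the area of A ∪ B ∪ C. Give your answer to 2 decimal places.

By inclusion–exclusion:
Individual areas: |A| = 30, |B| = 18, |C| = 6.
|A∩B|: x∈[4,5], y∈[2,6] → 1·4 = 4.
|A∩C| = 0 (no overlap).
|B∩C| = 0 (no overlap).
|A∩B∩C| = 0.
|A ∪ B ∪ C| = 54 − 4 + 0 = 50.00.

50.00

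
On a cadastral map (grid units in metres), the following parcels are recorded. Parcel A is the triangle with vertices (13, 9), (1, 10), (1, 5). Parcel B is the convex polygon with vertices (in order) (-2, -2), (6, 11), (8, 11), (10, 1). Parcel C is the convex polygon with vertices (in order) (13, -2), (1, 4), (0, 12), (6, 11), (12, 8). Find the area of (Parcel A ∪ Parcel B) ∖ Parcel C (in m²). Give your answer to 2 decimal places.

26.73

|Parcel A ∪ Parcel B| = 93.3131.
|(Parcel A ∪ Parcel B) ∩ Parcel C| = 66.5873.
|(Parcel A ∪ Parcel B) ∖ Parcel C| = 93.3131 − 66.5873 = 26.73.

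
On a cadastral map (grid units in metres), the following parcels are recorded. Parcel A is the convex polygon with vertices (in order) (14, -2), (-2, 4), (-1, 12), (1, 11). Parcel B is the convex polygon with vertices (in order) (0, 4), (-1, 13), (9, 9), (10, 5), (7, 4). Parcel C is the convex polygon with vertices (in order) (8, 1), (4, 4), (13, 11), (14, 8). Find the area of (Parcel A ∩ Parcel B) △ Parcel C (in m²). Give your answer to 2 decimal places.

68.18

|Parcel A ∩ Parcel B| = 34.9338.
|(Parcel A ∩ Parcel B) ∩ Parcel C| = 3.375.
|(Parcel A ∩ Parcel B) △ Parcel C| = 34.9338 + 40 − 6.75 = 68.18.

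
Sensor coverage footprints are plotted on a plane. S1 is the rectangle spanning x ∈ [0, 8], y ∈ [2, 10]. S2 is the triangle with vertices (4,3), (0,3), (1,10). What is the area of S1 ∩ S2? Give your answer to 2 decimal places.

The intersection is the polygon with vertices (0,3), (1,10), (4,3).
By the shoelace formula its area is 14.00.

14.00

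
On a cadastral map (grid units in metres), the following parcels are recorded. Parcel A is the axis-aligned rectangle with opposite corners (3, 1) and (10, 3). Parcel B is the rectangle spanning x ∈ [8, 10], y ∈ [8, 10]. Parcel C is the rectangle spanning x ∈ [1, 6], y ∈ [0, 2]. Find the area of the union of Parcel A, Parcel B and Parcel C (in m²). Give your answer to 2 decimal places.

25.00

By inclusion–exclusion:
Individual areas: |Parcel A| = 14, |Parcel B| = 4, |Parcel C| = 10.
|Parcel A∩Parcel B| = 0 (no overlap).
|Parcel A∩Parcel C|: x∈[3,6], y∈[1,2] → 3·1 = 3.
|Parcel B∩Parcel C| = 0 (no overlap).
|Parcel A∩Parcel B∩Parcel C| = 0.
|Parcel A ∪ Parcel B ∪ Parcel C| = 28 − 3 + 0 = 25.00.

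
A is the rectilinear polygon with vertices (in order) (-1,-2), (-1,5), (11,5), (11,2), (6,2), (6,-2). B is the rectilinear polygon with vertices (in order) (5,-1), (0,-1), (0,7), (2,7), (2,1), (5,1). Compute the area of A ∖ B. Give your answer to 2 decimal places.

|A| = 64, |A∩B| = 18.
|A ∖ B| = |A| − |A∩B| = 64 − 18 = 46.00.

46.00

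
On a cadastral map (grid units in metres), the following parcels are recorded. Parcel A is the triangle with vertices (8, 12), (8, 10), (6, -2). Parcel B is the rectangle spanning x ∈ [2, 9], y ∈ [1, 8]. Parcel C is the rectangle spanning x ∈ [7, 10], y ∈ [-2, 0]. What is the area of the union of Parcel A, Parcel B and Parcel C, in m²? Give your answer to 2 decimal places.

By inclusion–exclusion:
Individual areas: |Parcel A| = 2, |Parcel B| = 49, |Parcel C| = 6.
|Parcel A∩Parcel B| = 1.0833.
|Parcel A∩Parcel C| = 0.
|Parcel B∩Parcel C| = 0 (no overlap).
|Parcel A∩Parcel B∩Parcel C| = 0.
|Parcel A ∪ Parcel B ∪ Parcel C| = 57 − 1.0833 + 0 = 55.92.

55.92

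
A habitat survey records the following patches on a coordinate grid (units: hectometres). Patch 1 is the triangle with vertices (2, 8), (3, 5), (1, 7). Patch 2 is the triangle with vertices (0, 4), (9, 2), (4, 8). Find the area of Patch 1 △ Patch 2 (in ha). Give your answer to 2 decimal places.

23.00

|Patch 1| = 2, |Patch 2| = 22, |Patch 1∩Patch 2| = 0.5.
|Patch 1 △ Patch 2| = |Patch 1| + |Patch 2| − 2·|Patch 1∩Patch 2| = 2 + 22 − 1 = 23.00.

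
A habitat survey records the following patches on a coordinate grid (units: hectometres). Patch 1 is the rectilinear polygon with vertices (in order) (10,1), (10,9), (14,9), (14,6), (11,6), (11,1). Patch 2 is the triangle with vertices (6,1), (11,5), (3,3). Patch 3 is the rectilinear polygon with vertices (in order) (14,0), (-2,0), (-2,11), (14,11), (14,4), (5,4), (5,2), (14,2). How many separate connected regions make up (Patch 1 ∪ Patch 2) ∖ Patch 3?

(Patch 1 ∪ Patch 2) ∖ Patch 3 splits into 2 disjoint pieces (area 6.5, area 2).

2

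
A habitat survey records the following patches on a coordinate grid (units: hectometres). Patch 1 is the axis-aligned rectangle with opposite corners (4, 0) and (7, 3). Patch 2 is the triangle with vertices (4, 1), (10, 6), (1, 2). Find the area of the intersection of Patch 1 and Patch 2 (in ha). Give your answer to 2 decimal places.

The intersection is the polygon with vertices (4,3), (6.4,3), (4,1).
By the shoelace formula its area is 2.40.

2.40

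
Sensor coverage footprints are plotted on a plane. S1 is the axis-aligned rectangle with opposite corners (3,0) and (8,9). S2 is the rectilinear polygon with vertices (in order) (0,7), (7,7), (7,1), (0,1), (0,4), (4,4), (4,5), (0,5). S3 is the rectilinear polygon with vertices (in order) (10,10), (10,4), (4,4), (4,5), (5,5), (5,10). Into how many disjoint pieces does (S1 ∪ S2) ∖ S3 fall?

(S1 ∪ S2) ∖ S3 is a single connected region.

1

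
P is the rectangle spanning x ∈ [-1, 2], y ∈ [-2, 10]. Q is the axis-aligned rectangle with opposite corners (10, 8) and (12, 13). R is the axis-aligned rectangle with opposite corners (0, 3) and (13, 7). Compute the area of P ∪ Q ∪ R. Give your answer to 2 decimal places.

90.00

By inclusion–exclusion:
Individual areas: |P| = 36, |Q| = 10, |R| = 52.
|P∩Q| = 0 (no overlap).
|P∩R|: x∈[0,2], y∈[3,7] → 2·4 = 8.
|Q∩R| = 0 (no overlap).
|P∩Q∩R| = 0.
|P ∪ Q ∪ R| = 98 − 8 + 0 = 90.00.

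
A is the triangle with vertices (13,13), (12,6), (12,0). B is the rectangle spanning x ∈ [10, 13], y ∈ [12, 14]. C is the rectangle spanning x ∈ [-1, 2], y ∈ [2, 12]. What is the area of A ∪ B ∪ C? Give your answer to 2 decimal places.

By inclusion–exclusion:
Individual areas: |A| = 3, |B| = 6, |C| = 30.
|A∩B| = 0.033.
|A∩C| = 0.
|B∩C| = 0 (no overlap).
|A∩B∩C| = 0.
|A ∪ B ∪ C| = 39 − 0.033 + 0 = 38.97.

38.97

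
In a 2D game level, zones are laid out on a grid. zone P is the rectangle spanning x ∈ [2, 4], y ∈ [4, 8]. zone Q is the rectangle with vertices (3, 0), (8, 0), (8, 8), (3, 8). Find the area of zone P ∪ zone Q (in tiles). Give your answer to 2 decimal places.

44.00

By inclusion–exclusion:
Individual areas: |zone P| = 8, |zone Q| = 40.
|zone P∩zone Q|: x∈[3,4], y∈[4,8] → 1·4 = 4.
|zone P ∪ zone Q| = 48 − 4 = 44.00.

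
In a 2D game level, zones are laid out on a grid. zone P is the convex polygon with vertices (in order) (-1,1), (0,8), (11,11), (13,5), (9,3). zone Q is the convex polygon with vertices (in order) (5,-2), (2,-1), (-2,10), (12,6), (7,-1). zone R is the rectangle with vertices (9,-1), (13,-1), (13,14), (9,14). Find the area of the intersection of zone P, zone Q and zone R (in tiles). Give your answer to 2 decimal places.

6.79

The intersection is the polygon with vertices (12,6), (10.333,3.667), (9,3), (9,6.857).
By the shoelace formula its area is 6.79.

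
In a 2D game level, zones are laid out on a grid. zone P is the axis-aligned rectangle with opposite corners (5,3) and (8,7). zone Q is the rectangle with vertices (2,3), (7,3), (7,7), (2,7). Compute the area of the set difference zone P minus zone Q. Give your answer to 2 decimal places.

4.00

|zone P∩zone Q|: x∈[5,7], y∈[3,7] → 2·4 = 8.
|zone P| = 12.
|zone P ∖ zone Q| = |zone P| − |zone P∩zone Q| = 12 − 8 = 4.00.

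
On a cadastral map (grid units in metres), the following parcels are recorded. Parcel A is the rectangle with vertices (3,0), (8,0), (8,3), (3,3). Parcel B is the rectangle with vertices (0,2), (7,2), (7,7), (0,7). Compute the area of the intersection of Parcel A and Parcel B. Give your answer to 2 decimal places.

4.00

|Parcel A∩Parcel B|: x∈[3,7], y∈[2,3] → 4·1 = 4.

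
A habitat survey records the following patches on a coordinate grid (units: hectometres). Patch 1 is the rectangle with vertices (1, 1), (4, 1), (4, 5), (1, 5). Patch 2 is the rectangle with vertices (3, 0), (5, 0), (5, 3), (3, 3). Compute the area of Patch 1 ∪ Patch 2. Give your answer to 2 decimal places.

16.00

By inclusion–exclusion:
Individual areas: |Patch 1| = 12, |Patch 2| = 6.
|Patch 1∩Patch 2|: x∈[3,4], y∈[1,3] → 1·2 = 2.
|Patch 1 ∪ Patch 2| = 18 − 2 = 16.00.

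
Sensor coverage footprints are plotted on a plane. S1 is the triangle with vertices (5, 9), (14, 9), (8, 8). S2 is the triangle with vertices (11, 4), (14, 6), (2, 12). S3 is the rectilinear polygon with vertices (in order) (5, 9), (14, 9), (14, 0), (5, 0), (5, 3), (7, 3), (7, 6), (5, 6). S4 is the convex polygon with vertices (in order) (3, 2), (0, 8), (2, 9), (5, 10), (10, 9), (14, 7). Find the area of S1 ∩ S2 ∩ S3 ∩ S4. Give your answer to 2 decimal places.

The intersection is the polygon with vertices (8,8), (5.6,8.8), (5.375,9), (8,9), (9.5,8.25).
By the shoelace formula its area is 2.21.

2.21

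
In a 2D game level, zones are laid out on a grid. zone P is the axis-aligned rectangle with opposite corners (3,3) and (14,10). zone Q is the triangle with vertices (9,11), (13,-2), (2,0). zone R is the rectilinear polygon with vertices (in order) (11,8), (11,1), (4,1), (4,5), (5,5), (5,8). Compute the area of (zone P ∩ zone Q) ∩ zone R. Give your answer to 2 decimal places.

25.61

The region (zone P ∩ zone Q) ∩ zone R is the polygon with vertices (11,4.5), (11,3), (4,3), (4,3.143), (7.091,8), (9.923,8).
By the shoelace formula its area is 25.61.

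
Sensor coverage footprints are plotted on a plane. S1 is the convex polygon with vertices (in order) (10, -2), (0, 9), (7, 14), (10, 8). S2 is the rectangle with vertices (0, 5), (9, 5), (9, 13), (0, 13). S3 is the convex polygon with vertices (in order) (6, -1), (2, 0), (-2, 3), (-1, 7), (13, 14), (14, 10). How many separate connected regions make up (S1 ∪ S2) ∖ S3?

2

(S1 ∪ S2) ∖ S3 splits into 2 disjoint pieces (area 30.2, area 8.5354).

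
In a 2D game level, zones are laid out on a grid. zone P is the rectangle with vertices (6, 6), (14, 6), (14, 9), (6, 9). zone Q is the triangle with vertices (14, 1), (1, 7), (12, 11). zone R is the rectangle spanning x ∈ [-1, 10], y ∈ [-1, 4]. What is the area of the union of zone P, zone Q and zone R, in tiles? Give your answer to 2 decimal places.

By inclusion–exclusion:
Individual areas: |zone P| = 24, |zone Q| = 59, |zone R| = 55.
|zone P∩zone Q| = 20.0545.
|zone P∩zone R| = 0 (no overlap).
|zone Q∩zone R| = 1.4423.
|zone P∩zone Q∩zone R| = 0.
|zone P ∪ zone Q ∪ zone R| = 138 − 21.4969 + 0 = 116.50.

116.50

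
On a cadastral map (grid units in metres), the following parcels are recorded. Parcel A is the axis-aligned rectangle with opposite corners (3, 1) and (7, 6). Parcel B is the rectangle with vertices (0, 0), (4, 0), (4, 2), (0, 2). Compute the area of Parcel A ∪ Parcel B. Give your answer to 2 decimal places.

27.00

By inclusion–exclusion:
Individual areas: |Parcel A| = 20, |Parcel B| = 8.
|Parcel A∩Parcel B|: x∈[3,4], y∈[1,2] → 1·1 = 1.
|Parcel A ∪ Parcel B| = 28 − 1 = 27.00.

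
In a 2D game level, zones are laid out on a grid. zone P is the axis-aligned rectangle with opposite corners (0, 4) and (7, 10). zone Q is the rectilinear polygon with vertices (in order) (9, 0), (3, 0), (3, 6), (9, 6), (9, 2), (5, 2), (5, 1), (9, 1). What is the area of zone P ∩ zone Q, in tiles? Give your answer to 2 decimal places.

The intersection is the polygon with vertices (7,4), (3,4), (3,6), (7,6).
By the shoelace formula its area is 8.00.

8.00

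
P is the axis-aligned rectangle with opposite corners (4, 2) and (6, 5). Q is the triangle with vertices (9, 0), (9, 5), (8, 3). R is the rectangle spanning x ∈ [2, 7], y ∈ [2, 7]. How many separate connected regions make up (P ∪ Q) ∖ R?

1

(P ∪ Q) ∖ R is a single connected region.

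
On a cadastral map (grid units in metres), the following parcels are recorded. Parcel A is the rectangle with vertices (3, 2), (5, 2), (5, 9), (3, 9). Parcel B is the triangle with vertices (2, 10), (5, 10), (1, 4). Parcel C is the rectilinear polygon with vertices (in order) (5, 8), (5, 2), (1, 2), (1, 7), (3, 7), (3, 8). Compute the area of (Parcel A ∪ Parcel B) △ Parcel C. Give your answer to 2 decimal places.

|Parcel A ∪ Parcel B| = 21.6667.
|(Parcel A ∪ Parcel B) ∩ Parcel C| = 14.25.
|(Parcel A ∪ Parcel B) △ Parcel C| = 21.6667 + 22 − 28.5 = 15.17.

15.17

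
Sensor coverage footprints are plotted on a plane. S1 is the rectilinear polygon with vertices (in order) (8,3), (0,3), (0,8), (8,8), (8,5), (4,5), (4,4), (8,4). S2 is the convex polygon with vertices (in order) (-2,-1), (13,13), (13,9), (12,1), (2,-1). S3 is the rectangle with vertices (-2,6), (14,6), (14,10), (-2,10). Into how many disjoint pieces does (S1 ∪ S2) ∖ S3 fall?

(S1 ∪ S2) ∖ S3 splits into 2 disjoint pieces (area 74.9054, area 4.8214).

2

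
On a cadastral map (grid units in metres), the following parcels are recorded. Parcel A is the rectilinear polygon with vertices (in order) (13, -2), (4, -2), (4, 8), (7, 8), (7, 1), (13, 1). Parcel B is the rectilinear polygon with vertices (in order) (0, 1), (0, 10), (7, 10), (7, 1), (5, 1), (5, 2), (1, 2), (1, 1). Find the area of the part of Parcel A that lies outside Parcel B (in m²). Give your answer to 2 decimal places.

|Parcel A| = 48, |Parcel A∩Parcel B| = 20.
|Parcel A ∖ Parcel B| = |Parcel A| − |Parcel A∩Parcel B| = 48 − 20 = 28.00.

28.00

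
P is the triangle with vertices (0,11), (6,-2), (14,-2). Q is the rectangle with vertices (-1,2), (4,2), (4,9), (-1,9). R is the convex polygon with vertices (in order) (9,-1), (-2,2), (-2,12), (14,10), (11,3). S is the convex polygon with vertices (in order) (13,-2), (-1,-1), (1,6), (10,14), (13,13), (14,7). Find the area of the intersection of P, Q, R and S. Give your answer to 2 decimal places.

6.04

The intersection is the polygon with vertices (4,7.286), (4,2.333), (1.927,6.824), (3.24,7.991).
By the shoelace formula its area is 6.04.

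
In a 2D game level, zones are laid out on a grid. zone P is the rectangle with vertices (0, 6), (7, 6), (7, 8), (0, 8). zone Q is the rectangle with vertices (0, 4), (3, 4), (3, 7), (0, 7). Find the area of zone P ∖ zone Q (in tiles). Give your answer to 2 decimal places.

11.00

|zone P∩zone Q|: x∈[0,3], y∈[6,7] → 3·1 = 3.
|zone P| = 14.
|zone P ∖ zone Q| = |zone P| − |zone P∩zone Q| = 14 − 3 = 11.00.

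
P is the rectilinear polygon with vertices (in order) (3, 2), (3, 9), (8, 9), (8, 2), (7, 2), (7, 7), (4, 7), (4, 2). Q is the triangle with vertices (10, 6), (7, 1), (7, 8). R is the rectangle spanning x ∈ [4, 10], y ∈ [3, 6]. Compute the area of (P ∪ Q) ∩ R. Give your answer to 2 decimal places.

6.30

|P ∪ Q| = 24.9667.
|(P ∪ Q) ∩ R| = 6.30.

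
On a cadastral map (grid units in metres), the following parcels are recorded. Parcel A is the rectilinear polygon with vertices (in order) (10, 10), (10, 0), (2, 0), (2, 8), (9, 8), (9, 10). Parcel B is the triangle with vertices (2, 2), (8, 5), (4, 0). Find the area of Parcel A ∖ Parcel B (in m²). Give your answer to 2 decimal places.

|Parcel A| = 66, |Parcel A∩Parcel B| = 9.
|Parcel A ∖ Parcel B| = |Parcel A| − |Parcel A∩Parcel B| = 66 − 9 = 57.00.

57.00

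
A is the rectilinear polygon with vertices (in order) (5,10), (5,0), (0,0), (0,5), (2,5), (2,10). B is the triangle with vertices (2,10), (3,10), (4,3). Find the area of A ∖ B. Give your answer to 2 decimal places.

|A| = 40, |A∩B| = 3.5.
|A ∖ B| = |A| − |A∩B| = 40 − 3.5 = 36.50.

36.50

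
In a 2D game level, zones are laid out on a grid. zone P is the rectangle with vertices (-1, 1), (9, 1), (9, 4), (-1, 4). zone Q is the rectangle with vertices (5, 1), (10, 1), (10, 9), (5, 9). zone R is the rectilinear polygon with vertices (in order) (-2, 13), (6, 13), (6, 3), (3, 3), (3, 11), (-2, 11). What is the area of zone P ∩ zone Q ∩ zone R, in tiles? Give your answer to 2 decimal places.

1.00

The intersection is the polygon with vertices (5,4), (6,4), (6,3), (5,3).
By the shoelace formula its area is 1.00.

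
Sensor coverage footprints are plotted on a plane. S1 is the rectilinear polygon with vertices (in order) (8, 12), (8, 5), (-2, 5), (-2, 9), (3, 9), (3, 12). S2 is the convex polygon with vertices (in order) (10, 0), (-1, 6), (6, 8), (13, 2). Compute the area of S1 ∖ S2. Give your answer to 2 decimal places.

37.63

|S1| = 55, |S1∩S2| = 17.369.
|S1 ∖ S2| = |S1| − |S1∩S2| = 55 − 17.369 = 37.63.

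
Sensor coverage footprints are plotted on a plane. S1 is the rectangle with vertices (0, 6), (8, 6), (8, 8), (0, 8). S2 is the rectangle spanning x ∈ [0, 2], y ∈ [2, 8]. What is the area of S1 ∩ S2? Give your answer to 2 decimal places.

4.00

|S1∩S2|: x∈[0,2], y∈[6,8] → 2·2 = 4.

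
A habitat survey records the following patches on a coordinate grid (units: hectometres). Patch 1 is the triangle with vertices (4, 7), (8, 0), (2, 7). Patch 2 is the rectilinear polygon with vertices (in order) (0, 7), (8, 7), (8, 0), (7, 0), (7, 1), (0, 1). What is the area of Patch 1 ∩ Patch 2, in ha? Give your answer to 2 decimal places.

The intersection is the polygon with vertices (8,0), (2,7), (4,7).
By the shoelace formula its area is 7.00.

7.00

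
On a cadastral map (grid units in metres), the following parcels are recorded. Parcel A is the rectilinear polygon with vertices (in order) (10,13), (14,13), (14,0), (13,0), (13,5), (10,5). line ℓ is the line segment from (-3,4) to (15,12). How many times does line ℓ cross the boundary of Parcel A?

2

The segment meets the boundary at (14,11.556), (10,9.778).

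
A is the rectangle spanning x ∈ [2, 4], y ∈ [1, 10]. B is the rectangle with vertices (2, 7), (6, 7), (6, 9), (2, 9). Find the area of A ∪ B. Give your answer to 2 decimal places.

22.00

By inclusion–exclusion:
Individual areas: |A| = 18, |B| = 8.
|A∩B|: x∈[2,4], y∈[7,9] → 2·2 = 4.
|A ∪ B| = 26 − 4 = 22.00.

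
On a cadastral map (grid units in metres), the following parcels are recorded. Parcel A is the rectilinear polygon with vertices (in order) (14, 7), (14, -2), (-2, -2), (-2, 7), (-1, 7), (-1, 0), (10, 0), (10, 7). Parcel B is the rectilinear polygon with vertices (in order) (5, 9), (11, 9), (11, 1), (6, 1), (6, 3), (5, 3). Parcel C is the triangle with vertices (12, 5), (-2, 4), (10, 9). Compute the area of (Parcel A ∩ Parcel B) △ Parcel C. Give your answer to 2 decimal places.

30.79

|Parcel A ∩ Parcel B| = 6.
|(Parcel A ∩ Parcel B) ∩ Parcel C| = 2.1071.
|(Parcel A ∩ Parcel B) △ Parcel C| = 6 + 29 − 4.2143 = 30.79.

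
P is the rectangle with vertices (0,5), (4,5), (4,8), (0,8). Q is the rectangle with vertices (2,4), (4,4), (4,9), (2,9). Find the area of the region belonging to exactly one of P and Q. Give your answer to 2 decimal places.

10.00

|P∩Q|: x∈[2,4], y∈[5,8] → 2·3 = 6.
|P △ Q| = |P| + |Q| − 2·|P∩Q| = 12 + 10 − 12 = 10.00.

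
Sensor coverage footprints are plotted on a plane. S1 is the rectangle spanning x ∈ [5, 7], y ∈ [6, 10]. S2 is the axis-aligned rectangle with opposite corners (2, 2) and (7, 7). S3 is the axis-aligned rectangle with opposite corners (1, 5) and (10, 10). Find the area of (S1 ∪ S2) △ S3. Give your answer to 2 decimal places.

44.00

|S1 ∪ S2| = 31.
|(S1 ∪ S2) ∩ S3| = 16.
|(S1 ∪ S2) △ S3| = 31 + 45 − 32 = 44.00.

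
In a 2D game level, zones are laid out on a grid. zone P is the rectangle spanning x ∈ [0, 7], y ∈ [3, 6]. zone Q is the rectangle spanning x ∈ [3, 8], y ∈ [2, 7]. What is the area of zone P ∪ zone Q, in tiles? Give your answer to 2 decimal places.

34.00

By inclusion–exclusion:
Individual areas: |zone P| = 21, |zone Q| = 25.
|zone P∩zone Q|: x∈[3,7], y∈[3,6] → 4·3 = 12.
|zone P ∪ zone Q| = 46 − 12 = 34.00.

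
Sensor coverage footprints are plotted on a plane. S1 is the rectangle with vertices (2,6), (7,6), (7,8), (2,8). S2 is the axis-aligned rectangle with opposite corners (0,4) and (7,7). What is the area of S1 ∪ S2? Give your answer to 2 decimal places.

By inclusion–exclusion:
Individual areas: |S1| = 10, |S2| = 21.
|S1∩S2|: x∈[2,7], y∈[6,7] → 5·1 = 5.
|S1 ∪ S2| = 31 − 5 = 26.00.

26.00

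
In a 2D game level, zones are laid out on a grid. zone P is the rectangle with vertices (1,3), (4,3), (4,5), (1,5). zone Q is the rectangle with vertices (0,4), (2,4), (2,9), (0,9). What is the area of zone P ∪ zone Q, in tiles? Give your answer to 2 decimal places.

By inclusion–exclusion:
Individual areas: |zone P| = 6, |zone Q| = 10.
|zone P∩zone Q|: x∈[1,2], y∈[4,5] → 1·1 = 1.
|zone P ∪ zone Q| = 16 − 1 = 15.00.

15.00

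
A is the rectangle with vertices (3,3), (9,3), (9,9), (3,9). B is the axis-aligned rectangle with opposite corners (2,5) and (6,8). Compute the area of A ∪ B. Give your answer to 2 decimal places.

39.00

By inclusion–exclusion:
Individual areas: |A| = 36, |B| = 12.
|A∩B|: x∈[3,6], y∈[5,8] → 3·3 = 9.
|A ∪ B| = 48 − 9 = 39.00.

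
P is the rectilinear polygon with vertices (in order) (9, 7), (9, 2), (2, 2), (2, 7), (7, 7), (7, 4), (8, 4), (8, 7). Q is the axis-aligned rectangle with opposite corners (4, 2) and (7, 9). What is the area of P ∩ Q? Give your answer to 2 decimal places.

The intersection is the polygon with vertices (4,2), (4,7), (7,7), (7,4), (7,2).
By the shoelace formula its area is 15.00.

15.00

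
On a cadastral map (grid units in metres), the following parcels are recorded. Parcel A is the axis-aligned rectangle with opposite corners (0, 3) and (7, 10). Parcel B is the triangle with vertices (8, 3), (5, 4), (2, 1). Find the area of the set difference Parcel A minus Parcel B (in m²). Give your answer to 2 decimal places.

47.17

|Parcel A| = 49, |Parcel A∩Parcel B| = 1.8333.
|Parcel A ∖ Parcel B| = |Parcel A| − |Parcel A∩Parcel B| = 49 − 1.8333 = 47.17.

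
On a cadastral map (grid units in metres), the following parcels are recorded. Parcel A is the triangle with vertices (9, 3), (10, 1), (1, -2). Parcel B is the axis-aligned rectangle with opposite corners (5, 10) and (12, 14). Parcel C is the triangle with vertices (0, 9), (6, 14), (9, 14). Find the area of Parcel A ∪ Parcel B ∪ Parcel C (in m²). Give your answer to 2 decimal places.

41.97

By inclusion–exclusion:
Individual areas: |Parcel A| = 10.5, |Parcel B| = 28, |Parcel C| = 7.5.
|Parcel A∩Parcel B| = 0.
|Parcel A∩Parcel C| = 0.
|Parcel B∩Parcel C| = 4.0278.
|Parcel A∩Parcel B∩Parcel C| = 0.
|Parcel A ∪ Parcel B ∪ Parcel C| = 46 − 4.0278 + 0 = 41.97.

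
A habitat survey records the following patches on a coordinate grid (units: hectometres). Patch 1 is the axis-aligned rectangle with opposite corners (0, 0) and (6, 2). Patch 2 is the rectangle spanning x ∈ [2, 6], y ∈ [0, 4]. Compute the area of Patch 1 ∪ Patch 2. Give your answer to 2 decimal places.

By inclusion–exclusion:
Individual areas: |Patch 1| = 12, |Patch 2| = 16.
|Patch 1∩Patch 2|: x∈[2,6], y∈[0,2] → 4·2 = 8.
|Patch 1 ∪ Patch 2| = 28 − 8 = 20.00.

20.00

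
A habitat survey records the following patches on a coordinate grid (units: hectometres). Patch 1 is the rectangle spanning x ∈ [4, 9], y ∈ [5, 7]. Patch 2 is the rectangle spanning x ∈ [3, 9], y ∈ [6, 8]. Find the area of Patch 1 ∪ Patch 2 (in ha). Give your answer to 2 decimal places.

By inclusion–exclusion:
Individual areas: |Patch 1| = 10, |Patch 2| = 12.
|Patch 1∩Patch 2|: x∈[4,9], y∈[6,7] → 5·1 = 5.
|Patch 1 ∪ Patch 2| = 22 − 5 = 17.00.

17.00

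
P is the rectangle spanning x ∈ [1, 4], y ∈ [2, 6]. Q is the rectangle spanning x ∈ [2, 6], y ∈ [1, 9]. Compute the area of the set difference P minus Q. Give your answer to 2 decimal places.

|P∩Q|: x∈[2,4], y∈[2,6] → 2·4 = 8.
|P| = 12.
|P ∖ Q| = |P| − |P∩Q| = 12 − 8 = 4.00.

4.00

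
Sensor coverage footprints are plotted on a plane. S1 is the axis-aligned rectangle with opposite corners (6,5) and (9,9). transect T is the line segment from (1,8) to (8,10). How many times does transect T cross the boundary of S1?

0

The segment lies entirely outside S1 and never meets its boundary.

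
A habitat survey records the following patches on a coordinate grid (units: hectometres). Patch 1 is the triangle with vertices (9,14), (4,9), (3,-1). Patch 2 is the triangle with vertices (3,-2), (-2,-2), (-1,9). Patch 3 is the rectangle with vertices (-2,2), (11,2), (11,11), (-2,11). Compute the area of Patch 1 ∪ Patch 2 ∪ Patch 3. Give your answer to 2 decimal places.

137.41

By inclusion–exclusion:
Individual areas: |Patch 1| = 22.5, |Patch 2| = 27.5, |Patch 3| = 117.
|Patch 1∩Patch 2| = 0.
|Patch 1∩Patch 3| = 18.45.
|Patch 2∩Patch 3| = 11.1364.
|Patch 1∩Patch 2∩Patch 3| = 0.
|Patch 1 ∪ Patch 2 ∪ Patch 3| = 167 − 29.5864 + 0 = 137.41.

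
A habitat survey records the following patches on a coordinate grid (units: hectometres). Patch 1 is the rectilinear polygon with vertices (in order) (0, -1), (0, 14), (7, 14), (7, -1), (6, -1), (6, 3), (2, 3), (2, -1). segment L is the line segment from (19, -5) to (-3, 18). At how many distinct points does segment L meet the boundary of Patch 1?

2

The segment meets the boundary at (0.826,14), (7,7.545).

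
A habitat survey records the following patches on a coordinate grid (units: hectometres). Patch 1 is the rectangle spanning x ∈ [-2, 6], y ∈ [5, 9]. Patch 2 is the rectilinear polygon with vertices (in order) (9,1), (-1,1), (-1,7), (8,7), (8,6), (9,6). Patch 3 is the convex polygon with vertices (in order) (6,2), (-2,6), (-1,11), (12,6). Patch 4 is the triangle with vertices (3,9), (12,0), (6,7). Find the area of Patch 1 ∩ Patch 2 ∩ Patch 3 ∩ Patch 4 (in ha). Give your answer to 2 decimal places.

0.50

The intersection is the polygon with vertices (6,7), (6,6), (5,7).
By the shoelace formula its area is 0.50.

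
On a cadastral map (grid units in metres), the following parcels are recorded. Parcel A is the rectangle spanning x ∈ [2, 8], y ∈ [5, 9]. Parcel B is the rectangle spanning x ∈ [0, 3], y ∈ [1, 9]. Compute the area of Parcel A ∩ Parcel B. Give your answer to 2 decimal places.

4.00

|Parcel A∩Parcel B|: x∈[2,3], y∈[5,9] → 1·4 = 4.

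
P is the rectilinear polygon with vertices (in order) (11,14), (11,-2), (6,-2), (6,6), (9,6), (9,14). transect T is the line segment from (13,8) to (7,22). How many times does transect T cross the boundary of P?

2

The segment meets the boundary at (10.429,14), (11,12.667).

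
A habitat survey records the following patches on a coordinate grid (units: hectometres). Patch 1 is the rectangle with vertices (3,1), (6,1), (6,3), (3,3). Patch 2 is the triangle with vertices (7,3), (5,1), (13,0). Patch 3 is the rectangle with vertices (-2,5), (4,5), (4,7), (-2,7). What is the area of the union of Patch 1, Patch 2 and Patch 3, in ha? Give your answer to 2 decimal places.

By inclusion–exclusion:
Individual areas: |Patch 1| = 6, |Patch 2| = 9, |Patch 3| = 12.
|Patch 1∩Patch 2| = 0.5.
|Patch 1∩Patch 3| = 0 (no overlap).
|Patch 2∩Patch 3| = 0.
|Patch 1∩Patch 2∩Patch 3| = 0.
|Patch 1 ∪ Patch 2 ∪ Patch 3| = 27 − 0.5 + 0 = 26.50.

26.50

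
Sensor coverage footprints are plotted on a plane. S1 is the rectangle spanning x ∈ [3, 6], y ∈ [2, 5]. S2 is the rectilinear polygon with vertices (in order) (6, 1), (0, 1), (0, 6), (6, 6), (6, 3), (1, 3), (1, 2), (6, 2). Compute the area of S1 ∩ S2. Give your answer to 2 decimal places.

6.00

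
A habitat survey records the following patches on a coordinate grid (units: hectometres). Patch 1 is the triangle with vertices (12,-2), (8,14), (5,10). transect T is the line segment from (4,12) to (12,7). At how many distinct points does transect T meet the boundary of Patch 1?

The segment meets the boundary at (9.333,8.667), (5.702,10.936).

2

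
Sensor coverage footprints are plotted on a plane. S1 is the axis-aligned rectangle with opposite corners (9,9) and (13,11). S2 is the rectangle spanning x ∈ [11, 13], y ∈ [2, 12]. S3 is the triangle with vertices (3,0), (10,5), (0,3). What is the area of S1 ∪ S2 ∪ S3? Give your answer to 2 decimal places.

42.00

By inclusion–exclusion:
Individual areas: |S1| = 8, |S2| = 20, |S3| = 18.
|S1∩S2|: x∈[11,13], y∈[9,11] → 2·2 = 4.
|S1∩S3| = 0.
|S2∩S3| = 0.
|S1∩S2∩S3| = 0.
|S1 ∪ S2 ∪ S3| = 46 − 4 + 0 = 42.00.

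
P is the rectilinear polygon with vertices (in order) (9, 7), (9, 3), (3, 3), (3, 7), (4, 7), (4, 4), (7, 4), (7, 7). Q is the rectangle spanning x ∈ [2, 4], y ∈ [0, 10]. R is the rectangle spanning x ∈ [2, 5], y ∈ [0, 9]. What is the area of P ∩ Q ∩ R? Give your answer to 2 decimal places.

The intersection is the polygon with vertices (3,7), (4,7), (4,4), (4,3), (3,3).
By the shoelace formula its area is 4.00.

4.00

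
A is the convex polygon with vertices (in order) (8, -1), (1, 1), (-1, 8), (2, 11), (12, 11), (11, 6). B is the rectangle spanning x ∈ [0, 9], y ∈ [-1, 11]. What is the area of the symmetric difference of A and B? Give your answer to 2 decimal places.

|A| = 113.5, |B| = 108, |A∩B| = 94.0833.
|A △ B| = |A| + |B| − 2·|A∩B| = 113.5 + 108 − 188.1667 = 33.33.

33.33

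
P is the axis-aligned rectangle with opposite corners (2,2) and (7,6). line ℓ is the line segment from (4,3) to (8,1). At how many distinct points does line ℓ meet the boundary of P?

1

The segment meets the boundary at (6,2).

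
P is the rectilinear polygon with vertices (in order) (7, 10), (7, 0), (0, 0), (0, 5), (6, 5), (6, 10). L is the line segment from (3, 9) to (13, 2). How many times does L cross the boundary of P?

2

The segment meets the boundary at (7,6.2), (6,6.9).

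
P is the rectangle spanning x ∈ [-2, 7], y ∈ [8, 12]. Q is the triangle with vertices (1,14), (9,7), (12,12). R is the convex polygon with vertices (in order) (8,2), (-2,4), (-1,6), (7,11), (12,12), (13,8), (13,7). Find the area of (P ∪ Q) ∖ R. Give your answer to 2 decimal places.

|P ∪ Q| = 60.4643.
|(P ∪ Q) ∩ R| = 20.45.
|(P ∪ Q) ∖ R| = 60.4643 − 20.45 = 40.01.

40.01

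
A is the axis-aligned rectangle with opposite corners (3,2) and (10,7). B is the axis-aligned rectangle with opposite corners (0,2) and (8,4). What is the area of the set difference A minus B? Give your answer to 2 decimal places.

25.00

|A∩B|: x∈[3,8], y∈[2,4] → 5·2 = 10.
|A| = 35.
|A ∖ B| = |A| − |A∩B| = 35 − 10 = 25.00.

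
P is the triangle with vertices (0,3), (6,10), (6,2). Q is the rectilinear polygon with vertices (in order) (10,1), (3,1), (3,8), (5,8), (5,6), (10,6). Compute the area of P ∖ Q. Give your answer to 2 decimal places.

9.71

|P| = 24, |P∩Q| = 14.2857.
|P ∖ Q| = |P| − |P∩Q| = 24 − 14.2857 = 9.71.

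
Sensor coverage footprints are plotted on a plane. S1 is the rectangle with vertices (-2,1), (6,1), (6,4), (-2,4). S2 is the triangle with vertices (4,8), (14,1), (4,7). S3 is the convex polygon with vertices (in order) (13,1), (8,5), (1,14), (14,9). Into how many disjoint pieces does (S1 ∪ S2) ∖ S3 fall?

3

(S1 ∪ S2) ∖ S3 splits into 3 disjoint pieces (area 24, area 0.0428, area 3.5659).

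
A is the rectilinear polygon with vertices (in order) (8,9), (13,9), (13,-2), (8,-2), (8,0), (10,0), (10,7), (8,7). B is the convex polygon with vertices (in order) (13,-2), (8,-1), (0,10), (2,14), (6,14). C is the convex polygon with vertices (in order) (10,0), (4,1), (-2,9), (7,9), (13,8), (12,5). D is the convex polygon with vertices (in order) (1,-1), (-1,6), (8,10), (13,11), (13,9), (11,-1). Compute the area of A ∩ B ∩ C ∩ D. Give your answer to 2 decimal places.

3.67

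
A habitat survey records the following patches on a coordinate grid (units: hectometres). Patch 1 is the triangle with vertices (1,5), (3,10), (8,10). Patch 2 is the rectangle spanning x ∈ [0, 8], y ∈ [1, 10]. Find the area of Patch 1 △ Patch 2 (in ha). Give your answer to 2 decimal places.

59.50

|Patch 1| = 12.5, |Patch 2| = 72, |Patch 1∩Patch 2| = 12.5.
|Patch 1 △ Patch 2| = |Patch 1| + |Patch 2| − 2·|Patch 1∩Patch 2| = 12.5 + 72 − 25 = 59.50.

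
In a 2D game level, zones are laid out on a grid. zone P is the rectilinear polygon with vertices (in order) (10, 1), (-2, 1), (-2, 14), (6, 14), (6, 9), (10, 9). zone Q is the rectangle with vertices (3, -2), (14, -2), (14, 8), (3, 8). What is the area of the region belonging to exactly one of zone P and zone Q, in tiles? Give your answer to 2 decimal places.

148.00

|zone P| = 136, |zone Q| = 110, |zone P∩zone Q| = 49.
|zone P △ zone Q| = |zone P| + |zone Q| − 2·|zone P∩zone Q| = 136 + 110 − 98 = 148.00.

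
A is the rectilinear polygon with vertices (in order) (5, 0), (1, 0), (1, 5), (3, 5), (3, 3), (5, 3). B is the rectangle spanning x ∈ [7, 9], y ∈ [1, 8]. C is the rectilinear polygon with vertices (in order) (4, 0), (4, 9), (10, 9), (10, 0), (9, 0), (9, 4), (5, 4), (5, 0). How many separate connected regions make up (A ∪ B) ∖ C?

2

(A ∪ B) ∖ C splits into 2 disjoint pieces (area 13, area 6).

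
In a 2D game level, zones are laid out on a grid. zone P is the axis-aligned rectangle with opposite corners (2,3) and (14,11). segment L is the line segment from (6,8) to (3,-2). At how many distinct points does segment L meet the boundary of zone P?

The segment meets the boundary at (4.5,3).

1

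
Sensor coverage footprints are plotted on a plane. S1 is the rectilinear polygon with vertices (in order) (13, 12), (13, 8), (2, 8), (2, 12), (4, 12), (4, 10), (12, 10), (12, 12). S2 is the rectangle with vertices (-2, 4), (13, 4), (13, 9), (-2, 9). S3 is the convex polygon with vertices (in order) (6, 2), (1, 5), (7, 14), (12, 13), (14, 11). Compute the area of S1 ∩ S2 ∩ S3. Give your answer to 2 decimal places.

The intersection is the polygon with vertices (3,8), (3.667,9), (12.222,9), (11.333,8).
By the shoelace formula its area is 8.44.

8.44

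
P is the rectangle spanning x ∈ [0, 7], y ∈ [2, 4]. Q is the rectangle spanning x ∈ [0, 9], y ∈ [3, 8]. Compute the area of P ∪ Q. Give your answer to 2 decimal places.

52.00

By inclusion–exclusion:
Individual areas: |P| = 14, |Q| = 45.
|P∩Q|: x∈[0,7], y∈[3,4] → 7·1 = 7.
|P ∪ Q| = 59 − 7 = 52.00.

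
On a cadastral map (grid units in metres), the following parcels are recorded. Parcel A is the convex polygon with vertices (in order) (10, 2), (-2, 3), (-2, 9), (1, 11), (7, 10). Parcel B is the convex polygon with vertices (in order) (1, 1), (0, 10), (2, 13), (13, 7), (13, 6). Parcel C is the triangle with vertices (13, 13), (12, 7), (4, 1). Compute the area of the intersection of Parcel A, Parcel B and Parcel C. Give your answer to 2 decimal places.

The intersection is the polygon with vertices (8.976,4.732), (7.75,3.812), (5.364,2.818), (8.25,6.667).
By the shoelace formula its area is 4.68.

4.68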